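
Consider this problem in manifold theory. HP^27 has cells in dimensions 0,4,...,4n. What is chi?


HP^27 has one cell in each dimension 0, 4, ..., 4*27 (27+1 cells, all even-dim).
chi = 27 + 1 = 28

28


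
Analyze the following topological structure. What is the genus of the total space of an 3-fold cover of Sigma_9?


For an n-sheeted cover: chi(E) = n * chi(B).
chi(Sigma_9) = 2 - 2*9 = -16.
chi(E) = 3 * (-16) = -48.
genus(E) = (2 - chi(E))/2 = (2 - (-48))/2 = 50/2 = 25

25


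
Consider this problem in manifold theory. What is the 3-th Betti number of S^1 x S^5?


Each S^d has Poincare polynomial 1 + t^d.
The product S^1 x S^5 has Poincare polynomial prod(1+t^d_i).
Expanding: b_0=1, b_1=1, b_5=1, b_6=1.
b_3 = 0

0


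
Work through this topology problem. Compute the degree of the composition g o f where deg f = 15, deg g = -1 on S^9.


Degree is multiplicative under composition: deg(g o f) = deg(g) * deg(f).
= -1 * 15 = -15

-15


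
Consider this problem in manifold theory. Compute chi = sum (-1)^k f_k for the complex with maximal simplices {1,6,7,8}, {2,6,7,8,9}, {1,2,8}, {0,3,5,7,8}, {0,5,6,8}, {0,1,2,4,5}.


Enumerate all faces; f-vector: f_0=10, f_1=33, f_2=37, f_3=17, f_4=3.
chi = sum (-1)^k f_k = 0

0


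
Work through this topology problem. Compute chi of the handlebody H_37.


A genus-g handlebody deformation retracts to a wedge of g circles.
chi(vee_g S^1) = 1 - g.
chi(H_37) = 1 - 37 = -36

-36


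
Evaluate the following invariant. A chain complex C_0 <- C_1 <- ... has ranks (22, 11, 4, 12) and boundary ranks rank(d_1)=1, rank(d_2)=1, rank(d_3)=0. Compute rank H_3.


rank H_k = rank(ker d_k) - rank(im d_{k+1}).
rank(ker d_3) = rank(C_3) - rank(d_3) = 12 - 0 = 12.
rank(im d_{3+1}) = 0.
rank H_3 = 12 - 0 = 12

12


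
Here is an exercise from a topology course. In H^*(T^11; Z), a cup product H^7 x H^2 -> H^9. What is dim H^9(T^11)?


Cup product: H^p x H^q -> H^{p+q}; here p+q = 7+2 = 9.
rank H^k(T^n) = C(n,k).
C(11,9) = 55

55


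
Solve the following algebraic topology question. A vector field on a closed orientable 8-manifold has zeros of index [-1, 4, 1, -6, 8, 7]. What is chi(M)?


Poincare-Hopf: chi(M) = sum of indices of zeros.
chi = (-1) + (4) + (1) + (-6) + (8) + (7) = 13

13


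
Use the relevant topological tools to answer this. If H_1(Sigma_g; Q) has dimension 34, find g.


For a closed orientable surface: b_1 = 2g.
34 = 2g
g = 34 / 2 = 17

17


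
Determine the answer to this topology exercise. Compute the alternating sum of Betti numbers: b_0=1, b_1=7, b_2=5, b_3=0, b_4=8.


chi = sum_k (-1)^k b_k.
= (1) + (-7) + (5) + (0) + (8)
= 7

7


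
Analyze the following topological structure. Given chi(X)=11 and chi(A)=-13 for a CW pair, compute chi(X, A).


Relative Euler characteristic: chi(X, A) = chi(X) - chi(A).
= 11 - (-13) = 24

24


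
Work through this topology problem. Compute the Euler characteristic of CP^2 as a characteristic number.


For any closed oriented manifold, <e(TM),[M]> = chi(M).
chi(CP^2) = 2+1 = 3

3


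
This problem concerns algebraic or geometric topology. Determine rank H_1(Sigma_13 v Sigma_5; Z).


For a wedge: H_1(A v B) = H_1(A) + H_1(B).
b_1(Sigma_13) = 26, b_1(Sigma_5) = 10.
b_1 = 26 + 10 = 36

36


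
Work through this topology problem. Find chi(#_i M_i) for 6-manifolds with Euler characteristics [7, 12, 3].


For n-manifolds: chi(A#B) = chi(A) + chi(B) - chi(S^6).
chi(S^6) = 1 + (-1)^6 = 2.
chi(#) = (sum chi_i) - (3-1)*chi(S^6) = 22 - 2*2 = 18

18


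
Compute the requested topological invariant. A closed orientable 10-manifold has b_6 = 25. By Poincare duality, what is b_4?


Poincare duality for closed orientable n-manifolds: b_k = b_{n-k}.
Here n = 10, so b_4 = b_6 = 25

25


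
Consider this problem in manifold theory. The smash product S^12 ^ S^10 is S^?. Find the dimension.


S^m ^ S^n = S^{m+n}.
k = 12 + 10 = 22

22


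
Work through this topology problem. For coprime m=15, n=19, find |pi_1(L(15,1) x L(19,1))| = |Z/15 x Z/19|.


pi_1(X x Y) = pi_1(X) x pi_1(Y).
pi_1(L(15,1)) = Z/15, pi_1(L(19,1)) = Z/19.
|Z/15 x Z/19| = 15 * 19 = 285

285


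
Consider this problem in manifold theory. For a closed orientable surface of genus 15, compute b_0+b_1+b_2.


For Sigma_15: b_0 = 1, b_1 = 2g = 30, b_2 = 1.
Total = 1 + 30 + 1 = 32

32


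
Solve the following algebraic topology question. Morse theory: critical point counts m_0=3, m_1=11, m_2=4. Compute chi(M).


Morse theory: chi(M) = sum_k (-1)^k m_k where m_k = #(index-k critical points).
= (3) + (-11) + (4) = -4

-4


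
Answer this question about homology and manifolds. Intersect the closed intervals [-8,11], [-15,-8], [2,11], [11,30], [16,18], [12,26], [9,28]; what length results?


Intersection = [max(a_i), min(b_i)] = [16, -8].
Since 16 > -8, the intersection is empty.
Length = 0

0


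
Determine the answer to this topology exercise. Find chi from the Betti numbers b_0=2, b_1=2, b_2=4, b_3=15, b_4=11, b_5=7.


chi = sum_k (-1)^k b_k.
= (2) + (-2) + (4) + (-15) + (11) + (-7)
= -7

-7


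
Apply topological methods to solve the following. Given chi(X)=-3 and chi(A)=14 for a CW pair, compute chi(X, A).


Relative Euler characteristic: chi(X, A) = chi(X) - chi(A).
= -3 - (14) = -17

-17


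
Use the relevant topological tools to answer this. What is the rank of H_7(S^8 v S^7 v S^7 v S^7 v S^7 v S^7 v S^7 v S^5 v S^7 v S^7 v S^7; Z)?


For a wedge of spheres, H_k (k>0) is free on one generator per sphere of dimension k.
Spheres of dimension 7: count = 9.
b_7 = 9

9


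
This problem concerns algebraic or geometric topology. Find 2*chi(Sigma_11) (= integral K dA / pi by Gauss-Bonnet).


Gauss-Bonnet: integral K dA = 2*pi*chi(M).
chi(Sigma_11) = 2 - 2*11 = -20.
(integral K dA)/pi = 2*chi = 2*(-20) = -40

-40


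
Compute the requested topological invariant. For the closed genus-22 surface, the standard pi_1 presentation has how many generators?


Standard presentation: pi_1(Sigma_g) = <a_1,b_1,...,a_g,b_g | [a_1,b_1]...[a_g,b_g] = 1>.
Number of generators = 2g = 2*22 = 44

44


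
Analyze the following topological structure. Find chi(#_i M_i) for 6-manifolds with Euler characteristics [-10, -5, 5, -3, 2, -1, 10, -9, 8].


For n-manifolds: chi(A#B) = chi(A) + chi(B) - chi(S^6).
chi(S^6) = 1 + (-1)^6 = 2.
chi(#) = (sum chi_i) - (9-1)*chi(S^6) = -3 - 8*2 = -19

-19


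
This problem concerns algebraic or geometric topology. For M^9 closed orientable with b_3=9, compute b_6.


Poincare duality for closed orientable n-manifolds: b_k = b_{n-k}.
Here n = 9, so b_6 = b_3 = 9

9


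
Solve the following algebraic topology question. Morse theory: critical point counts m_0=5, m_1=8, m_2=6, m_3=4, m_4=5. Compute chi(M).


Morse theory: chi(M) = sum_k (-1)^k m_k where m_k = #(index-k critical points).
= (5) + (-8) + (6) + (-4) + (5) = 4

4


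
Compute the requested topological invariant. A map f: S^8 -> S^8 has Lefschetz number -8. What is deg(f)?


L(f) = 1 + (-1)^8 deg(f) on S^8.
-8 = 1 + (-1)^8 * deg(f)
(-1)^8 * deg(f) = -9
deg(f) = -9

-9


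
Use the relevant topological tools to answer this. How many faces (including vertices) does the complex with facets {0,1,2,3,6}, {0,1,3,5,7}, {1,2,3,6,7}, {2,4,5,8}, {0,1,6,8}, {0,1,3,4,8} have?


Each maximal simplex on m vertices has 2^m - 1 nonempty faces.
Take the union (dedupe shared faces).
Total distinct faces = 105

105


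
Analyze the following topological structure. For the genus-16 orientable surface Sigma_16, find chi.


For a closed orientable surface of genus g: chi = 2 - 2g.
Here g = 16.
chi = 2 - 2*16 = 2 - 32 = -30

-30


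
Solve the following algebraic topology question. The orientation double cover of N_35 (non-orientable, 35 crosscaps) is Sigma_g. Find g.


chi(N_35) = 2 - 35 = -33.
Double cover: chi(Sigma_g) = 2 * chi(N_35) = 2*(-33) = -66.
2 - 2g = -66, so g = (2 - (-66))/2 = 68/2 = 34

34


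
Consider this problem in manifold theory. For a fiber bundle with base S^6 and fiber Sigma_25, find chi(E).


chi(S^6) = 2 (n even), chi(Sigma_25) = 2 - 2*25 = -48.
chi(E) = 2 * (-48) = -96

-96


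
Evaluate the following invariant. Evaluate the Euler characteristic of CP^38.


CP^38 has one cell in each even dimension 0, 2, ..., 2*38 (38+1 cells total).
All cells are even-dimensional, so chi = number of cells.
chi = 38 + 1 = 39

39


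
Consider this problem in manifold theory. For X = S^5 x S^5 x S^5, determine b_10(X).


Each S^d has Poincare polynomial 1 + t^d.
The product S^5 x S^5 x S^5 has Poincare polynomial prod(1+t^d_i).
Expanding: b_0=1, b_5=3, b_10=3, b_15=1.
b_10 = 3

3


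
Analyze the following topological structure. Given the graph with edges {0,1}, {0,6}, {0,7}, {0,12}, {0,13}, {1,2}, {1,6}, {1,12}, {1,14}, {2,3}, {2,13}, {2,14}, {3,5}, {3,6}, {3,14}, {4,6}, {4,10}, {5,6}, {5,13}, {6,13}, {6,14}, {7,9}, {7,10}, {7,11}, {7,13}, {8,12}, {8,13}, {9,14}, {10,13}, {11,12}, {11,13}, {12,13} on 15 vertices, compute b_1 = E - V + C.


b_1 = E - V + (number of components).
E = 32, V = 15, components = 1.
b_1 = 32 - 15 + 1 = 18

18


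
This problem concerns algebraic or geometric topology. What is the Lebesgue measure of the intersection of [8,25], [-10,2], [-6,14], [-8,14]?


Intersection = [max(a_i), min(b_i)] = [8, 2].
Since 8 > 2, the intersection is empty.
Length = 0

0


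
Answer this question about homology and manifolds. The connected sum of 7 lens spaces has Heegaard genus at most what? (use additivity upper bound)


Heegaard genus satisfies g(A#B) <= g(A) + g(B).
Each lens space has g = 1.
Upper bound: 7 * 1 = 7

7


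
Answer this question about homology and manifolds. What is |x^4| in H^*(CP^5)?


|x| = 2 in H^*(CP^n).
|x^4| = 4 * |x| = 4 * 2 = 8

8


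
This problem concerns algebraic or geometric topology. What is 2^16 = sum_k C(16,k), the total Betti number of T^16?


b_k(T^16) = C(16,k), so the sum over k is sum_k C(16,k) = 2^16.
Total = 2^16 = 65536

65536


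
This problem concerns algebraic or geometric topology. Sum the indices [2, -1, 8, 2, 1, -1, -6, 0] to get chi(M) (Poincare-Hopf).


Poincare-Hopf: chi(M) = sum of indices of zeros.
chi = (2) + (-1) + (8) + (2) + (1) + (-1) + (-6) + (0) = 5

5


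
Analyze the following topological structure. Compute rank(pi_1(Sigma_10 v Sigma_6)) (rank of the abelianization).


For a wedge: H_1(A v B) = H_1(A) + H_1(B).
b_1(Sigma_10) = 20, b_1(Sigma_6) = 12.
b_1 = 20 + 12 = 32

32


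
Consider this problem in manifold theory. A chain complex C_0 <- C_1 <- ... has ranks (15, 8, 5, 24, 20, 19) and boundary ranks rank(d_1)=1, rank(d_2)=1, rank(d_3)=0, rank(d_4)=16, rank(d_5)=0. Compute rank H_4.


rank H_k = rank(ker d_k) - rank(im d_{k+1}).
rank(ker d_4) = rank(C_4) - rank(d_4) = 20 - 16 = 4.
rank(im d_{4+1}) = 0.
rank H_4 = 4 - 0 = 4

4


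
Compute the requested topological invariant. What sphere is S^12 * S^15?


Join of spheres: S^m * S^n = S^{m+n+1}.
dim = 12 + 15 + 1 = 28

28


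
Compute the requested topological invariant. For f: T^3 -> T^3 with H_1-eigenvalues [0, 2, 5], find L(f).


For a torus self-map: L(f) = det(I - A) where A acts on H_1.
L(f) = (1-0) * (1-2) * (1-5) = 1 * -1 * -4 = 4

4


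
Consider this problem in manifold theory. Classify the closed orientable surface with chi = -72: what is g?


chi = 2 - 2g for closed orientable surfaces.
-72 = 2 - 2g
2g = 2 - (-72) = 74
g = 37

37


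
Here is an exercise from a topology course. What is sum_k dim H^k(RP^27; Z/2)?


H^k(RP^27; Z/2) = Z/2 for each 0 <= k <= 27.
Total dimension = 27 + 1 = 28

28


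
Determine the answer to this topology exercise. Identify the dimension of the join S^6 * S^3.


Join of spheres: S^m * S^n = S^{m+n+1}.
dim = 6 + 3 + 1 = 10

10


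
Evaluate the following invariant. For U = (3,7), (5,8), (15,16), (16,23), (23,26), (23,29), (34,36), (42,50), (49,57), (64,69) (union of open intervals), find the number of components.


Sort and merge overlapping open intervals.
Merged: (3,8), (15,16), (16,23), (23,29), (34,36), (42,57), (64,69).
Number of components = 7

7


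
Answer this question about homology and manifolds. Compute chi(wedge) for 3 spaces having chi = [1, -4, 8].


chi(A v B) = chi(A) + chi(B) - 1 (one point identified).
For 3 spaces: chi = (sum chi_i) - (3 - 1).
sum = 5; chi = 5 - 2 = 3

3


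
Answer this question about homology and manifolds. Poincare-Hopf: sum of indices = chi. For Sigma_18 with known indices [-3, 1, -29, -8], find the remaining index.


Poincare-Hopf: sum of indices = chi(M).
chi(Sigma_18) = 2 - 2*18 = -34.
Sum of known indices = -39.
x = chi - (sum known) = -34 - (-39) = 5

5


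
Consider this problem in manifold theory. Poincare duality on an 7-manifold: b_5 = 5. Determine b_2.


Poincare duality for closed orientable n-manifolds: b_k = b_{n-k}.
Here n = 7, so b_2 = b_5 = 5

5


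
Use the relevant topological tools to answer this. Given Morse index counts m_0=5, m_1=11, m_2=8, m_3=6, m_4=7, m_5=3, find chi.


Morse theory: chi(M) = sum_k (-1)^k m_k where m_k = #(index-k critical points).
= (5) + (-11) + (8) + (-6) + (7) + (-3) = 0

0


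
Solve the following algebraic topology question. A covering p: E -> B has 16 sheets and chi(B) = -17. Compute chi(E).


For a finite covering: chi(E) = (number of sheets) * chi(B).
chi(E) = 16 * (-17) = -272

-272


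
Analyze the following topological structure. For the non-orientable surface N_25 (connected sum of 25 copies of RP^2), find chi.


For a non-orientable closed surface with k crosscaps: chi = 2 - k.
Here k = 25.
chi = 2 - 25 = -23

-23


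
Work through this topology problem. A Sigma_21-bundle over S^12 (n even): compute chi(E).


chi(S^12) = 2 (n even), chi(Sigma_21) = 2 - 2*21 = -40.
chi(E) = 2 * (-40) = -80

-80


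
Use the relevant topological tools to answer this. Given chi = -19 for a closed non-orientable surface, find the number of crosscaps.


chi = 2 - k for closed non-orientable surfaces with k crosscaps.
-19 = 2 - k
k = 2 - (-19) = 21

21


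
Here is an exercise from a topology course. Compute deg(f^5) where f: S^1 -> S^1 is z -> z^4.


deg(f) = 4. Degree is multiplicative: deg(f^5) = (deg f)^5.
deg(f^5) = (4)^5 = 1024

1024


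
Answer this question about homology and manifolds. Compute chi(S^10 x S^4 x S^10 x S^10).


chi is multiplicative: chi(X x Y) = chi(X) chi(Y).
Each even-dim sphere has chi = 2. There are 4 factors.
chi = 2^4 = 16

16


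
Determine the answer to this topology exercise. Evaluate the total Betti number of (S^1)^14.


b_k(T^14) = C(14,k), so the sum over k is sum_k C(14,k) = 2^14.
Total = 2^14 = 16384

16384


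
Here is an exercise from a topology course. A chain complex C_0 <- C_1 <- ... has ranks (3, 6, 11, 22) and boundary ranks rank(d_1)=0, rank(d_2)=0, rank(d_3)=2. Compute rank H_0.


rank H_k = rank(ker d_k) - rank(im d_{k+1}).
rank(ker d_0) = rank(C_0) - rank(d_0) = 3 - 0 = 3.
rank(im d_{0+1}) = 0.
rank H_0 = 3 - 0 = 3

3


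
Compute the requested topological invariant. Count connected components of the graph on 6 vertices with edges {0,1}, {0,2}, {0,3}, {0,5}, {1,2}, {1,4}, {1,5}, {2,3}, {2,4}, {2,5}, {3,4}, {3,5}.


Run DFS/union-find over 6 vertices.
V = 6, E = 12.
Number of components = 1

1


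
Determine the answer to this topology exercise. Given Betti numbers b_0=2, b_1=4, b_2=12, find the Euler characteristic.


chi = sum_k (-1)^k b_k.
= (2) + (-4) + (12)
= 10

10


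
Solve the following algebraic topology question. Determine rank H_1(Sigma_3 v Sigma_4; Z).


For a wedge: H_1(A v B) = H_1(A) + H_1(B).
b_1(Sigma_3) = 6, b_1(Sigma_4) = 8.
b_1 = 6 + 8 = 14

14


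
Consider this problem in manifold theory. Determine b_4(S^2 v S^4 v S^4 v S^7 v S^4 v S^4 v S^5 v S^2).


For a wedge of spheres, H_k (k>0) is free on one generator per sphere of dimension k.
Spheres of dimension 4: count = 4.
b_4 = 4

4


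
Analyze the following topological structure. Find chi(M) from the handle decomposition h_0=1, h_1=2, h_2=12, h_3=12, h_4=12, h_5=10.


Handles of index k contribute (-1)^k to chi (same as CW cells).
chi = (1) + (-2) + (12) + (-12) + (12) + (-10) = 1

1


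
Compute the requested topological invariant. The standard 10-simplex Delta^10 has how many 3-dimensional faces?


Delta^10 has 10+1 vertices. A 3-face is a choice of 3+1 vertices.
f_3 = C(10+1, 3+1) = C(11,4) = 330

330


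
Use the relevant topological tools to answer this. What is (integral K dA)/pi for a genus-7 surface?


Gauss-Bonnet: integral K dA = 2*pi*chi(M).
chi(Sigma_7) = 2 - 2*7 = -12.
(integral K dA)/pi = 2*chi = 2*(-12) = -24

-24


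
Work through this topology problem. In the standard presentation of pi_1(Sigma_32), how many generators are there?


Standard presentation: pi_1(Sigma_g) = <a_1,b_1,...,a_g,b_g | [a_1,b_1]...[a_g,b_g] = 1>.
Number of generators = 2g = 2*32 = 64

64


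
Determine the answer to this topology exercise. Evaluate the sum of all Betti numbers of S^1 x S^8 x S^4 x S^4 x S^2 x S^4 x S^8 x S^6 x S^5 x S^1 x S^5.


Total Betti number is multiplicative under products.
Each S^d (d>=1) has total Betti number 2.
There are 11 sphere factors.
Total = 2^11 = 2048

2048


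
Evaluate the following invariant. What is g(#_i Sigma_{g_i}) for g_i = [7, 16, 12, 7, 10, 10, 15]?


Genus is additive under connected sum of orientable surfaces.
g = 7 + 16 + 12 + 7 + 10 + 10 + 15 = 77

77


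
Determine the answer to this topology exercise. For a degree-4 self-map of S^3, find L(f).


On S^3: L(f) = tr(f_0*) + (-1)^3 tr(f_3*) = 1 + (-1)^3 * deg(f).
L(f) = 1 + (-1)^3 * 4 = 1 + -4 = -3

-3


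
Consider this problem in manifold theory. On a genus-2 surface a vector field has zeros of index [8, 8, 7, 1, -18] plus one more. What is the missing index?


Poincare-Hopf: sum of indices = chi(M).
chi(Sigma_2) = 2 - 2*2 = -2.
Sum of known indices = 6.
x = chi - (sum known) = -2 - (6) = -8

-8


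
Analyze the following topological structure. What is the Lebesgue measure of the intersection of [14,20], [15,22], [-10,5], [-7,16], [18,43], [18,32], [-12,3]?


Intersection = [max(a_i), min(b_i)] = [18, 3].
Since 18 > 3, the intersection is empty.
Length = 0

0


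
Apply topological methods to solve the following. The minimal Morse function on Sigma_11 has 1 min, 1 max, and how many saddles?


A perfect Morse function has m_k = b_k.
For Sigma_11: b_0=1, b_1=2g=22, b_2=1.
Saddles m_1 = 2g = 22

22


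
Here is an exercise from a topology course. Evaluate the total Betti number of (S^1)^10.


b_k(T^10) = C(10,k), so the sum over k is sum_k C(10,k) = 2^10.
Total = 2^10 = 1024

1024


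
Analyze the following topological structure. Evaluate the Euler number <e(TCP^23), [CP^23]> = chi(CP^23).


For any closed oriented manifold, <e(TM),[M]> = chi(M).
chi(CP^23) = 23+1 = 24

24


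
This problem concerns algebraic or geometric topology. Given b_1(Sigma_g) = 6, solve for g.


For a closed orientable surface: b_1 = 2g.
6 = 2g
g = 6 / 2 = 3

3


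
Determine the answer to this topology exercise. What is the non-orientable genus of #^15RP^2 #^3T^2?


Since a >= 1, the sum is non-orientable; each T^2 can be replaced by RP^2 # RP^2 (since T^2#RP^2 = 3RP^2).
Total crosscaps k = 15 + 2*3 = 21.
Check via chi: chi = 15*1 + 3*0 - (15+3-1)*2 = -19 = 2 - k = -19. Consistent.

21


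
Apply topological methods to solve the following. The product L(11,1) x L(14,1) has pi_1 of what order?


pi_1(X x Y) = pi_1(X) x pi_1(Y).
pi_1(L(11,1)) = Z/11, pi_1(L(14,1)) = Z/14.
|Z/11 x Z/14| = 11 * 14 = 154

154


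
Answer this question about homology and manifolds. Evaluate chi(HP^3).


HP^3 has one cell in each dimension 0, 4, ..., 4*3 (3+1 cells, all even-dim).
chi = 3 + 1 = 4

4


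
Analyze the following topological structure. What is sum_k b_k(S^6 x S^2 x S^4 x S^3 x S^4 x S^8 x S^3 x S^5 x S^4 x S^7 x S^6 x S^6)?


Total Betti number is multiplicative under products.
Each S^d (d>=1) has total Betti number 2.
There are 12 sphere factors.
Total = 2^12 = 4096

4096


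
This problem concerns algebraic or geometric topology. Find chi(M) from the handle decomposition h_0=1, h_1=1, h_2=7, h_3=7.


Handles of index k contribute (-1)^k to chi (same as CW cells).
chi = (1) + (-1) + (7) + (-7) = 0

0


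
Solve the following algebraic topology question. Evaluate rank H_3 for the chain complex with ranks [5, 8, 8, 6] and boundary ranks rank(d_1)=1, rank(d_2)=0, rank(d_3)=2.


rank H_k = rank(ker d_k) - rank(im d_{k+1}).
rank(ker d_3) = rank(C_3) - rank(d_3) = 6 - 2 = 4.
rank(im d_{3+1}) = 0.
rank H_3 = 4 - 0 = 4

4


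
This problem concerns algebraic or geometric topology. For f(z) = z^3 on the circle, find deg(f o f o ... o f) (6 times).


deg(f) = 3. Degree is multiplicative: deg(f^6) = (deg f)^6.
deg(f^6) = (3)^6 = 729

729


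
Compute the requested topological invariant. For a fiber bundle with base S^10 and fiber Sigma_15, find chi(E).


chi(S^10) = 2 (n even), chi(Sigma_15) = 2 - 2*15 = -28.
chi(E) = 2 * (-28) = -56

-56


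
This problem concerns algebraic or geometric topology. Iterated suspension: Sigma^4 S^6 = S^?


Each suspension raises dimension by 1: Sigma S^n = S^{n+1}.
Sigma^4 S^6 = S^{6+4} = S^10

10


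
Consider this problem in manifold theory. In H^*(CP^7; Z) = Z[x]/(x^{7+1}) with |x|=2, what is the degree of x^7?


|x| = 2 in H^*(CP^n).
|x^7| = 7 * |x| = 7 * 2 = 14

14


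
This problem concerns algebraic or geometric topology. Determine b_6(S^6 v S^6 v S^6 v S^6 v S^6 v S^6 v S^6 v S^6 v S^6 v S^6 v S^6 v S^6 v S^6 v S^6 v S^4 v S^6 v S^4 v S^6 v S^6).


For a wedge of spheres, H_k (k>0) is free on one generator per sphere of dimension k.
Spheres of dimension 6: count = 17.
b_6 = 17

17


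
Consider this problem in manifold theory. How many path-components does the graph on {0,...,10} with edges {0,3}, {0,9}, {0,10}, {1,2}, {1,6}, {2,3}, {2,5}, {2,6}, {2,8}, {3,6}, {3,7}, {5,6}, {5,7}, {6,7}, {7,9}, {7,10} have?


Run DFS/union-find over 11 vertices.
V = 11, E = 16.
Number of components = 2

2


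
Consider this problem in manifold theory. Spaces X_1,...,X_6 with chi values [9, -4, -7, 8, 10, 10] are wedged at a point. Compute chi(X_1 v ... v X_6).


chi(A v B) = chi(A) + chi(B) - 1 (one point identified).
For 6 spaces: chi = (sum chi_i) - (6 - 1).
sum = 26; chi = 26 - 5 = 21

21


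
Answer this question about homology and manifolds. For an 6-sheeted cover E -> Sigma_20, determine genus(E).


For an n-sheeted cover: chi(E) = n * chi(B).
chi(Sigma_20) = 2 - 2*20 = -38.
chi(E) = 6 * (-38) = -228.
genus(E) = (2 - chi(E))/2 = (2 - (-228))/2 = 230/2 = 115

115


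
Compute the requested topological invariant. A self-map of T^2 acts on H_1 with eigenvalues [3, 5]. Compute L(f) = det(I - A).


For a torus self-map: L(f) = det(I - A) where A acts on H_1.
L(f) = (1-3) * (1-5) = -2 * -4 = 8

8


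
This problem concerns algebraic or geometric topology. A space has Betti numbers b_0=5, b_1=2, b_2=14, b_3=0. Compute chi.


chi = sum_k (-1)^k b_k.
= (5) + (-2) + (14) + (0)
= 17

17


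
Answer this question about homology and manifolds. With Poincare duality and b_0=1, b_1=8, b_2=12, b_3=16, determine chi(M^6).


By Poincare duality b_k = b_{6-k}, so full Betti numbers: b_0=1, b_1=8, b_2=12, b_3=16, b_4=12, b_5=8, b_6=1.
chi = sum (-1)^k b_k = -6

-6


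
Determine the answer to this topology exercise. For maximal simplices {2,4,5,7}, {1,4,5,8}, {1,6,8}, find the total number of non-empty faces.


Each maximal simplex on m vertices has 2^m - 1 nonempty faces.
Take the union (dedupe shared faces).
Total distinct faces = 31

31


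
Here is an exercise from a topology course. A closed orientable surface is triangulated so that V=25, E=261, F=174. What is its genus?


chi = V - E + F = 25 - 261 + 174 = -62
For orientable closed surface: chi = 2 - 2g, so g = (2 - chi)/2.
g = (2 - (-62)) / 2 = 64 / 2 = 32

32


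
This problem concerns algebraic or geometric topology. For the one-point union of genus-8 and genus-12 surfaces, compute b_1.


For a wedge: H_1(A v B) = H_1(A) + H_1(B).
b_1(Sigma_8) = 16, b_1(Sigma_12) = 24.
b_1 = 16 + 24 = 40

40


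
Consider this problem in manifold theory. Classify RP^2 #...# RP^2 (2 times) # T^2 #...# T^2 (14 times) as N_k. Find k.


Since a >= 1, the sum is non-orientable; each T^2 can be replaced by RP^2 # RP^2 (since T^2#RP^2 = 3RP^2).
Total crosscaps k = 2 + 2*14 = 30.
Check via chi: chi = 2*1 + 14*0 - (2+14-1)*2 = -28 = 2 - k = -28. Consistent.

30


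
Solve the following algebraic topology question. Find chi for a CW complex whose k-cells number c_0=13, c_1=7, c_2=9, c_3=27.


chi = sum_k (-1)^k c_k.
= (-1)^0*13 + (-1)^1*7 + (-1)^2*9 + (-1)^3*27
= (13) + (-7) + (9) + (-27)
= -12

-12


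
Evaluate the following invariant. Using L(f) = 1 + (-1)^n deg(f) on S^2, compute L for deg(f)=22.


On S^2: L(f) = tr(f_0*) + (-1)^2 tr(f_2*) = 1 + (-1)^2 * deg(f).
L(f) = 1 + (-1)^2 * 22 = 1 + 22 = 23

23


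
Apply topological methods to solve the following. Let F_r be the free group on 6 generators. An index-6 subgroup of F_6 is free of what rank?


Nielsen-Schreier: an index-n subgroup of F_r is free of rank 1 + n(r-1).
Equivalently: chi(cover) = n*chi(base); chi(vee_r S^1) = 1 - 6 = -5.
chi(E) = 6*(-5) = -30; rank = 1 - chi(E) = 1 - (-30) = 31.
rank = 1 + 6*(6-1) = 1 + 30 = 31

31


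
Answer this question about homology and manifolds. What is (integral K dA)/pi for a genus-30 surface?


Gauss-Bonnet: integral K dA = 2*pi*chi(M).
chi(Sigma_30) = 2 - 2*30 = -58.
(integral K dA)/pi = 2*chi = 2*(-58) = -116

-116


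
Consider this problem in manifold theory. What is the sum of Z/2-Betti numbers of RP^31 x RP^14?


dim H^*(RP^n; Z/2) = n+1 (one Z/2 in each degree 0..n).
Total Betti number is multiplicative.
Total = (31+1) * (14+1) = 32 * 15 = 480

480


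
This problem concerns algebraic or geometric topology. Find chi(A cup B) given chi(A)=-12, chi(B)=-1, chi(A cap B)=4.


chi(A cup B) = chi(A) + chi(B) - chi(A cap B)
= -12 + (-1) - (4)
= -17

-17


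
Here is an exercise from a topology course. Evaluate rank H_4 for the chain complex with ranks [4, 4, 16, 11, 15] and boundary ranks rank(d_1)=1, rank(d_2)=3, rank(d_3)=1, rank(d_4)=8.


rank H_k = rank(ker d_k) - rank(im d_{k+1}).
rank(ker d_4) = rank(C_4) - rank(d_4) = 15 - 8 = 7.
rank(im d_{4+1}) = 0.
rank H_4 = 7 - 0 = 7

7


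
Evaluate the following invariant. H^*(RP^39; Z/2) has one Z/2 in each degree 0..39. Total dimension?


H^k(RP^39; Z/2) = Z/2 for each 0 <= k <= 39.
Total dimension = 39 + 1 = 40

40


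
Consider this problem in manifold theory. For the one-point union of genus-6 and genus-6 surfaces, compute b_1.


For a wedge: H_1(A v B) = H_1(A) + H_1(B).
b_1(Sigma_6) = 12, b_1(Sigma_6) = 12.
b_1 = 12 + 12 = 24

24


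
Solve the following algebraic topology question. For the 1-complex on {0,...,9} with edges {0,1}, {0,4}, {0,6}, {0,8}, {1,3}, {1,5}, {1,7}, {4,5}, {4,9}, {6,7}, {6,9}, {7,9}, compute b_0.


Run DFS/union-find over 10 vertices.
V = 10, E = 12.
Number of components = 2

2


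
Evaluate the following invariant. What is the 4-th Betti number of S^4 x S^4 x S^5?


Each S^d has Poincare polynomial 1 + t^d.
The product S^4 x S^4 x S^5 has Poincare polynomial prod(1+t^d_i).
Expanding: b_0=1, b_4=2, b_5=1, b_8=1, b_9=2, b_13=1.
b_4 = 2

2


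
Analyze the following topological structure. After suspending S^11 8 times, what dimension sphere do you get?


Each suspension raises dimension by 1: Sigma S^n = S^{n+1}.
Sigma^8 S^11 = S^{11+8} = S^19

19


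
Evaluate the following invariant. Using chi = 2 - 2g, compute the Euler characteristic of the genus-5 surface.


For a closed orientable surface of genus g: chi = 2 - 2g.
Here g = 5.
chi = 2 - 2*5 = 2 - 10 = -8

-8


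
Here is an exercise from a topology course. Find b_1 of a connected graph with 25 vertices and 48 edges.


For a connected graph: rank(pi_1) = b_1 = E - V + 1 = 1 - chi.
chi = V - E = 25 - 48 = -23.
rank = 1 - (-23) = 48 - 25 + 1 = 24

24


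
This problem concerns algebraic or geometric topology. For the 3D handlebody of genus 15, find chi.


A genus-g handlebody deformation retracts to a wedge of g circles.
chi(vee_g S^1) = 1 - g.
chi(H_15) = 1 - 15 = -14

-14


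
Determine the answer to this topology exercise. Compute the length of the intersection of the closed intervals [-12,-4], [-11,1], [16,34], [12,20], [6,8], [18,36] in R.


Intersection = [max(a_i), min(b_i)] = [18, -4].
Since 18 > -4, the intersection is empty.
Length = 0

0


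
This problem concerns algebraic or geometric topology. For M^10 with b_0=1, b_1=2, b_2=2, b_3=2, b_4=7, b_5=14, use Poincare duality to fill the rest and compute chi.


By Poincare duality b_k = b_{10-k}, so full Betti numbers: b_0=1, b_1=2, b_2=2, b_3=2, b_4=7, b_5=14, b_6=7, b_7=2, b_8=2, b_9=2, b_10=1.
chi = sum (-1)^k b_k = -2

-2


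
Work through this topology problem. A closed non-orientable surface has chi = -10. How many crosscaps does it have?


chi = 2 - k for closed non-orientable surfaces with k crosscaps.
-10 = 2 - k
k = 2 - (-10) = 12

12


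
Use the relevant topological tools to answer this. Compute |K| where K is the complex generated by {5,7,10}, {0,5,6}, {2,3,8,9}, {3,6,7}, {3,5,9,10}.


Each maximal simplex on m vertices has 2^m - 1 nonempty faces.
Take the union (dedupe shared faces).
Total distinct faces = 41

41


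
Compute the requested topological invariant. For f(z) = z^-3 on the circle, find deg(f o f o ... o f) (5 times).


deg(f) = -3. Degree is multiplicative: deg(f^5) = (deg f)^5.
deg(f^5) = (-3)^5 = -243

-243


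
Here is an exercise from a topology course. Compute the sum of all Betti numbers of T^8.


b_k(T^8) = C(8,k), so the sum over k is sum_k C(8,k) = 2^8.
Total = 2^8 = 256

256


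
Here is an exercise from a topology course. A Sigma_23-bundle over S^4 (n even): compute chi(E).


chi(S^4) = 2 (n even), chi(Sigma_23) = 2 - 2*23 = -44.
chi(E) = 2 * (-44) = -88

-88


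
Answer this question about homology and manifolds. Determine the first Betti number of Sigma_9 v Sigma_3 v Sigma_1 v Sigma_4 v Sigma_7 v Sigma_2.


For a wedge X v Y: reduced H_k(X v Y) = H_k(X) + H_k(Y).
Each Sigma_g contributes b_1 = 2g.
b_1 = 18 + 6 + 2 + 8 + 14 + 4 = 52

52


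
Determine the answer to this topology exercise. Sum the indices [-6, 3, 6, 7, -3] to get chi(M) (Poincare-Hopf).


Poincare-Hopf: chi(M) = sum of indices of zeros.
chi = (-6) + (3) + (6) + (7) + (-3) = 7

7


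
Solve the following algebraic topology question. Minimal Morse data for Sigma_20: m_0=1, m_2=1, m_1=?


A perfect Morse function has m_k = b_k.
For Sigma_20: b_0=1, b_1=2g=40, b_2=1.
Saddles m_1 = 2g = 40

40


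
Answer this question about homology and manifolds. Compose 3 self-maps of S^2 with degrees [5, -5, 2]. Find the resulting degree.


Degree is multiplicative: deg(composition) = product of degrees.
= (5) * (-5) * (2) = -50

-50


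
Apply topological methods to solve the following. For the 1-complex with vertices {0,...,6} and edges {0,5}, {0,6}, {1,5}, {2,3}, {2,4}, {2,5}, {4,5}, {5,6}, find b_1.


b_1 = E - V + (number of components).
E = 8, V = 7, components = 1.
b_1 = 8 - 7 + 1 = 2

2


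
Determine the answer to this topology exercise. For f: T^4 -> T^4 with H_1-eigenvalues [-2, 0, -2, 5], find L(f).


For a torus self-map: L(f) = det(I - A) where A acts on H_1.
L(f) = (1--2) * (1-0) * (1--2) * (1-5) = 3 * 1 * 3 * -4 = -36

-36


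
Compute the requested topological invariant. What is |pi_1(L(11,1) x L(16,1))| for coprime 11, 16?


pi_1(X x Y) = pi_1(X) x pi_1(Y).
pi_1(L(11,1)) = Z/11, pi_1(L(16,1)) = Z/16.
|Z/11 x Z/16| = 11 * 16 = 176

176


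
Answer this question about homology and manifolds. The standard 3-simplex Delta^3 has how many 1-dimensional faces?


Delta^3 has 3+1 vertices. A 1-face is a choice of 1+1 vertices.
f_1 = C(3+1, 1+1) = C(4,2) = 6

6


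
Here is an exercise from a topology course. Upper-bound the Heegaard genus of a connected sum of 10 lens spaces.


Heegaard genus satisfies g(A#B) <= g(A) + g(B).
Each lens space has g = 1.
Upper bound: 10 * 1 = 10

10


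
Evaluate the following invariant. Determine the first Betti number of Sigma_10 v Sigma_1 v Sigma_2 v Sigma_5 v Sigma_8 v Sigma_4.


For a wedge X v Y: reduced H_k(X v Y) = H_k(X) + H_k(Y).
Each Sigma_g contributes b_1 = 2g.
b_1 = 20 + 2 + 4 + 10 + 16 + 8 = 60

60


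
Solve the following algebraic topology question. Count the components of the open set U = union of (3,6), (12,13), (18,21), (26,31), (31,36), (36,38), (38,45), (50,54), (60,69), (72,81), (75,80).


Sort and merge overlapping open intervals.
Merged: (3,6), (12,13), (18,21), (26,31), (31,36), (36,38), (38,45), (50,54), (60,69), (72,81).
Number of components = 10

10


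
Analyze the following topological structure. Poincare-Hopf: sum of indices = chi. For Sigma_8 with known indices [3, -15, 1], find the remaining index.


Poincare-Hopf: sum of indices = chi(M).
chi(Sigma_8) = 2 - 2*8 = -14.
Sum of known indices = -11.
x = chi - (sum known) = -14 - (-11) = -3

-3


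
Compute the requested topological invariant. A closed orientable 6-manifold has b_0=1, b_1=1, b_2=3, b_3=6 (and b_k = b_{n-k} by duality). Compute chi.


By Poincare duality b_k = b_{6-k}, so full Betti numbers: b_0=1, b_1=1, b_2=3, b_3=6, b_4=3, b_5=1, b_6=1.
chi = sum (-1)^k b_k = 0

0


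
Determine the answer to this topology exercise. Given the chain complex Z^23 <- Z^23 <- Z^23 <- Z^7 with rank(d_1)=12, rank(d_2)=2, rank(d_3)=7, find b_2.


rank H_k = rank(ker d_k) - rank(im d_{k+1}).
rank(ker d_2) = rank(C_2) - rank(d_2) = 23 - 2 = 21.
rank(im d_{2+1}) = 7.
rank H_2 = 21 - 7 = 14

14


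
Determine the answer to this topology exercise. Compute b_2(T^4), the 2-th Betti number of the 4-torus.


By the Kunneth formula, b_k(T^n) = C(n,k).
b_2(T^4) = C(4,2).
C(4,2) = 4!/(2!*2!) = 6

6


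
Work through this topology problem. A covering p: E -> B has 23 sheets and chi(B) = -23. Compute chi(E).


For a finite covering: chi(E) = (number of sheets) * chi(B).
chi(E) = 23 * (-23) = -529

-529


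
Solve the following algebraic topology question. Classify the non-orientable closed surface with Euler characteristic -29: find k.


chi = 2 - k for closed non-orientable surfaces with k crosscaps.
-29 = 2 - k
k = 2 - (-29) = 31

31


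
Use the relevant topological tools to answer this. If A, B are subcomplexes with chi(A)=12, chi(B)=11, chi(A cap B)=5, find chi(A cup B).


chi(A cup B) = chi(A) + chi(B) - chi(A cap B)
= 12 + (11) - (5)
= 18

18


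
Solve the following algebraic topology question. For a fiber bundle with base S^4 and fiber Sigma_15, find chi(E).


chi(S^4) = 2 (n even), chi(Sigma_15) = 2 - 2*15 = -28.
chi(E) = 2 * (-28) = -56

-56


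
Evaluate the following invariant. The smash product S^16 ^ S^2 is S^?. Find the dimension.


S^m ^ S^n = S^{m+n}.
k = 16 + 2 = 18

18


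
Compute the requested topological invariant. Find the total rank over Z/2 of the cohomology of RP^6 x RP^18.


dim H^*(RP^n; Z/2) = n+1 (one Z/2 in each degree 0..n).
Total Betti number is multiplicative.
Total = (6+1) * (18+1) = 7 * 19 = 133

133


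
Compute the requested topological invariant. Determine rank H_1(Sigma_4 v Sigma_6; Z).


For a wedge: H_1(A v B) = H_1(A) + H_1(B).
b_1(Sigma_4) = 8, b_1(Sigma_6) = 12.
b_1 = 8 + 12 = 20

20


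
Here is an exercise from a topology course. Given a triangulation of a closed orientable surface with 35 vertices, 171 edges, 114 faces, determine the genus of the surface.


chi = V - E + F = 35 - 171 + 114 = -22
For orientable closed surface: chi = 2 - 2g, so g = (2 - chi)/2.
g = (2 - (-22)) / 2 = 24 / 2 = 12

12


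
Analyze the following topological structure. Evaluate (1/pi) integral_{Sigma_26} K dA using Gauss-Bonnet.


Gauss-Bonnet: integral K dA = 2*pi*chi(M).
chi(Sigma_26) = 2 - 2*26 = -50.
(integral K dA)/pi = 2*chi = 2*(-50) = -100

-100


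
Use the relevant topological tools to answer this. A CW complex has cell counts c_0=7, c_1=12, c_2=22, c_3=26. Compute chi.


chi = sum_k (-1)^k c_k.
= (-1)^0*7 + (-1)^1*12 + (-1)^2*22 + (-1)^3*26
= (7) + (-12) + (22) + (-26)
= -9

-9


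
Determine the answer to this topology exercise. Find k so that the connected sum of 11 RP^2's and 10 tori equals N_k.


Since a >= 1, the sum is non-orientable; each T^2 can be replaced by RP^2 # RP^2 (since T^2#RP^2 = 3RP^2).
Total crosscaps k = 11 + 2*10 = 31.
Check via chi: chi = 11*1 + 10*0 - (11+10-1)*2 = -29 = 2 - k = -29. Consistent.

31


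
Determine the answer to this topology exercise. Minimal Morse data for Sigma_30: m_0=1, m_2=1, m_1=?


A perfect Morse function has m_k = b_k.
For Sigma_30: b_0=1, b_1=2g=60, b_2=1.
Saddles m_1 = 2g = 60

60


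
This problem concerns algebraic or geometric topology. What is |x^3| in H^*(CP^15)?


|x| = 2 in H^*(CP^n).
|x^3| = 3 * |x| = 3 * 2 = 6

6


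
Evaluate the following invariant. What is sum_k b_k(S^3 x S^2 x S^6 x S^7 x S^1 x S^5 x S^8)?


Total Betti number is multiplicative under products.
Each S^d (d>=1) has total Betti number 2.
There are 7 sphere factors.
Total = 2^7 = 128

128


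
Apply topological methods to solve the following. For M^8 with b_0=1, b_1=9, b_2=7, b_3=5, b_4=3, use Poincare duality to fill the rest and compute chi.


By Poincare duality b_k = b_{8-k}, so full Betti numbers: b_0=1, b_1=9, b_2=7, b_3=5, b_4=3, b_5=5, b_6=7, b_7=9, b_8=1.
chi = sum (-1)^k b_k = -9

-9


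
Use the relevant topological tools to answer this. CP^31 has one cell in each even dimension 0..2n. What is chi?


CP^31 has one cell in each even dimension 0, 2, ..., 2*31 (31+1 cells total).
All cells are even-dimensional, so chi = number of cells.
chi = 31 + 1 = 32

32


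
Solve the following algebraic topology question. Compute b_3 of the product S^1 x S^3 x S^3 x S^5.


Each S^d has Poincare polynomial 1 + t^d.
The product S^1 x S^3 x S^3 x S^5 has Poincare polynomial prod(1+t^d_i).
Expanding: b_0=1, b_1=1, b_3=2, b_4=2, b_5=1, b_6=2, b_7=1, b_8=2, b_9=2, b_11=1, b_12=1.
b_3 = 2

2


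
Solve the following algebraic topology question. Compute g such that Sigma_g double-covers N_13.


chi(N_13) = 2 - 13 = -11.
Double cover: chi(Sigma_g) = 2 * chi(N_13) = 2*(-11) = -22.
2 - 2g = -22, so g = (2 - (-22))/2 = 24/2 = 12

12


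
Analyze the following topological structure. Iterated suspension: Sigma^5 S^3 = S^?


Each suspension raises dimension by 1: Sigma S^n = S^{n+1}.
Sigma^5 S^3 = S^{3+5} = S^8

8


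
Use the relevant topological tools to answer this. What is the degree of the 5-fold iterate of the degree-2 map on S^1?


deg(f) = 2. Degree is multiplicative: deg(f^5) = (deg f)^5.
deg(f^5) = (2)^5 = 32

32


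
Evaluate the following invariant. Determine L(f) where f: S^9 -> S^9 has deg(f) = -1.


On S^9: L(f) = tr(f_0*) + (-1)^9 tr(f_9*) = 1 + (-1)^9 * deg(f).
L(f) = 1 + (-1)^9 * -1 = 1 + 1 = 2

2


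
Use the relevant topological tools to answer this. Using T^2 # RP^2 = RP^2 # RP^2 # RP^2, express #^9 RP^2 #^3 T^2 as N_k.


Since a >= 1, the sum is non-orientable; each T^2 can be replaced by RP^2 # RP^2 (since T^2#RP^2 = 3RP^2).
Total crosscaps k = 9 + 2*3 = 15.
Check via chi: chi = 9*1 + 3*0 - (9+3-1)*2 = -13 = 2 - k = -13. Consistent.

15


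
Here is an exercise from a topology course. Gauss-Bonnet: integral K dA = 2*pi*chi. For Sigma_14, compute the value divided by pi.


Gauss-Bonnet: integral K dA = 2*pi*chi(M).
chi(Sigma_14) = 2 - 2*14 = -26.
(integral K dA)/pi = 2*chi = 2*(-26) = -52

-52
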